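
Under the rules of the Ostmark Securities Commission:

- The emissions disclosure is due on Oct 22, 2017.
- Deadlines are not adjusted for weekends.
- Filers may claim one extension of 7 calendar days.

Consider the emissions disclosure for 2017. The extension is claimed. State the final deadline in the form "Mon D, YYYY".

Start from the fixed due date, Oct 22, 2017.
No adjustment is made for weekends or holidays, so Oct 22, 2017 stands.
Applying the 7-calendar-day extension: Oct 22, 2017 + 7 days = Oct 29, 2017.
Oct 29, 2017 falls on a Sunday. The rules make no weekend/holiday allowance, so it remains Oct 29, 2017.
The final due date is Oct 29, 2017.

Oct 29, 2017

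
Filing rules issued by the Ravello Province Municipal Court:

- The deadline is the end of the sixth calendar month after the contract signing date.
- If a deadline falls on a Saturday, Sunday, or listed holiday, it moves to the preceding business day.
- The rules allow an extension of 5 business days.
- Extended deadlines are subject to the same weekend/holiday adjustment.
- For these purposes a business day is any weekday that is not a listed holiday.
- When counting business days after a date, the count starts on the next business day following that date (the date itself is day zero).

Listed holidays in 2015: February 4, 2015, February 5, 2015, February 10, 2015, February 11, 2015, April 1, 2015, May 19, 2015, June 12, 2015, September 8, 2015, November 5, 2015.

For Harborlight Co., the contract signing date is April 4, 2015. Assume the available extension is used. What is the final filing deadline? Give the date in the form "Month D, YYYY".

November 9, 2015

6 months after April 4, 2015 is October 2015; that month ends on October 31, 2015.
October 31, 2015 is a Saturday, so it moves to the preceding business day, October 30, 2015 (Friday).
The 5-business-day extension runs from October 30, 2015 to November 9, 2015.
November 9, 2015 is a Monday and not a listed holiday, so it stands.
The final due date is November 9, 2015.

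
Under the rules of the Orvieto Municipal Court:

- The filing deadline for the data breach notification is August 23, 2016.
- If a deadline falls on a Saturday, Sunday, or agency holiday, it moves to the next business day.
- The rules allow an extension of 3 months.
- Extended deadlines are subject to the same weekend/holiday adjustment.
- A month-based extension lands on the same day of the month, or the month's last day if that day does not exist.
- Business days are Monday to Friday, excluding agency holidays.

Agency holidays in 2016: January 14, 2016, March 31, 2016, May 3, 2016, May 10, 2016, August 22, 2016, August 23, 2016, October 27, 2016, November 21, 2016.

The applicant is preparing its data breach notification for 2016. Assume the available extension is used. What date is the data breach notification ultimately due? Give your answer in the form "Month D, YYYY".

The statutory due date is August 23, 2016.
August 23, 2016 is a listed holiday; the next business day is August 24, 2016 (Wednesday).
Applying the 3 months extension: 3 months after August 24, 2016 is November 24, 2016.
November 24, 2016 falls on a Thursday, which is a business day, so no adjustment is needed.
Final deadline: November 24, 2016.

November 24, 2016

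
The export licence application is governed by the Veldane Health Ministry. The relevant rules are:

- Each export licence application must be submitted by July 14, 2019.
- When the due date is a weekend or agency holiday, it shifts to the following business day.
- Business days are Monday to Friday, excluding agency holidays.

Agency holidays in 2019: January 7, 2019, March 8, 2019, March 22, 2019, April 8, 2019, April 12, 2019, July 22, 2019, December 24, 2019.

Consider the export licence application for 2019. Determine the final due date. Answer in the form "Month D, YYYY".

July 15, 2019

The statutory due date is July 14, 2019.
July 14, 2019 is a Sunday; the next business day is July 15, 2019 (Monday).
Deadline: July 15, 2019.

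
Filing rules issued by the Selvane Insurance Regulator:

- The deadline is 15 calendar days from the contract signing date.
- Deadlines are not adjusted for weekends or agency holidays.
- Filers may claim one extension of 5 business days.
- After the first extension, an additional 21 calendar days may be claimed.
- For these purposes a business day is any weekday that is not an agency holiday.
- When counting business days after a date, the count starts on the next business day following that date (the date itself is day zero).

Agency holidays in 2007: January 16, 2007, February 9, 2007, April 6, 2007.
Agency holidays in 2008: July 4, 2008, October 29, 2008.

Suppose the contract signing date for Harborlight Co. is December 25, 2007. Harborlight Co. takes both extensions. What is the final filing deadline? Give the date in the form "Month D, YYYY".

15 calendar days after December 25, 2007 is January 9, 2008.
January 9, 2008 is a Wednesday; no weekend or holiday adjustment applies.
The 5-business-day extension runs from January 9, 2008 to January 16, 2008.
No adjustment is made for weekends or holidays, so January 16, 2008 stands.
Add the 21 calendar-day extension to January 16, 2008: February 6, 2008.
February 6, 2008 is a Wednesday; no weekend or holiday adjustment applies.
So the filing is due February 6, 2008.

February 6, 2008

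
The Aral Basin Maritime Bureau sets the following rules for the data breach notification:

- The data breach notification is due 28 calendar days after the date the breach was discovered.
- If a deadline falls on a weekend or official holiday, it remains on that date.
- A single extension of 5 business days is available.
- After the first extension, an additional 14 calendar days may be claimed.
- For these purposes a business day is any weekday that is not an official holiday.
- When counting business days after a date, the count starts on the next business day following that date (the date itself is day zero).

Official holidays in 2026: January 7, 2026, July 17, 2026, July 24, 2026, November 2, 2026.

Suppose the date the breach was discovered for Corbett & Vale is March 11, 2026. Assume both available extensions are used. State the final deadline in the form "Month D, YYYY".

April 29, 2026

Adding 28 calendar days to March 11, 2026 gives April 8, 2026.
April 8, 2026 is a Wednesday; no weekend or holiday adjustment applies.
Applying the 5-business-day extension: 5 business days after April 8, 2026 is April 15, 2026.
April 15, 2026 falls on a Wednesday. The rules make no weekend/holiday allowance, so it remains April 15, 2026.
Applying the 14-calendar-day extension: April 15, 2026 + 14 days = April 29, 2026.
No adjustment is made for weekends or holidays, so April 29, 2026 stands.
So the filing is due April 29, 2026.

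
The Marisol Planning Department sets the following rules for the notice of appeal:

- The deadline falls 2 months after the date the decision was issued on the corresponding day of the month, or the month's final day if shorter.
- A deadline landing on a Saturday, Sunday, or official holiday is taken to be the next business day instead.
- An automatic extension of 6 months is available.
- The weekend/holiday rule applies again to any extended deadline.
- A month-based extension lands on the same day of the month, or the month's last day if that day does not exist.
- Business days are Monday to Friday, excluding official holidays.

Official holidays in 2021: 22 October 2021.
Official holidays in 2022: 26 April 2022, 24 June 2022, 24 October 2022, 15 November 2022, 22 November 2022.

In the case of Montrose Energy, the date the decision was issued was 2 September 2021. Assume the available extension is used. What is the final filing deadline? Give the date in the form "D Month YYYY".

2 months after 2 September 2021, on the same day of the month, is 2 November 2021.
2 November 2021 falls on a Tuesday, which is a business day, so no adjustment is needed.
Add 6 months to 2 November 2021: 2 May 2022.
2 May 2022 is a Monday and not a listed holiday, so it stands.
Final deadline: 2 May 2022.

2 May 2022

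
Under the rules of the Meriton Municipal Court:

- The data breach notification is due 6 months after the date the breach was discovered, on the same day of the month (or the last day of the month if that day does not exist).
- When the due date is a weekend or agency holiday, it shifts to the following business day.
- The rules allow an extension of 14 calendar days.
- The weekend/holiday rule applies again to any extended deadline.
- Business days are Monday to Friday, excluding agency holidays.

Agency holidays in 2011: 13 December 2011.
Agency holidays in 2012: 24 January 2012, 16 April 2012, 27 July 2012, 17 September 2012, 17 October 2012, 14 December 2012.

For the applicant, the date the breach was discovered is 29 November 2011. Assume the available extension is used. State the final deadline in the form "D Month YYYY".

12 June 2012

6 months after 29 November 2011, on the same day of the month, is 29 May 2012.
29 May 2012 (Tuesday) is already a business day.
The 14-calendar-day extension moves the deadline from 29 May 2012 to 12 June 2012.
12 June 2012 falls on a Tuesday, which is a business day, so no adjustment is needed.
Deadline: 12 June 2012.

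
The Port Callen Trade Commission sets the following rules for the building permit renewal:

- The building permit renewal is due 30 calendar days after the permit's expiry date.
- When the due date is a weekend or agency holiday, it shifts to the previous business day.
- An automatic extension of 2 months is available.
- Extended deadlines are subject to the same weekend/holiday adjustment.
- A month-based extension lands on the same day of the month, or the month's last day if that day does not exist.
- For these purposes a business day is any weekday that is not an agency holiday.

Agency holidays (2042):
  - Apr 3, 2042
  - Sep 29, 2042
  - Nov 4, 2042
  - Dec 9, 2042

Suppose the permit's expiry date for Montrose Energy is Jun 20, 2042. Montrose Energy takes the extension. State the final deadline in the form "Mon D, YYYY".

Adding 30 calendar days to Jun 20, 2042 gives Jul 20, 2042.
Because Jul 20, 2042 is a Sunday, the deadline becomes Jul 18, 2042 (Friday).
The 2 months extension carries Jul 18, 2042 to Sep 18, 2042.
Sep 18, 2042 is a Thursday and not a listed holiday, so it stands.
The final due date is Sep 18, 2042.

Sep 18, 2042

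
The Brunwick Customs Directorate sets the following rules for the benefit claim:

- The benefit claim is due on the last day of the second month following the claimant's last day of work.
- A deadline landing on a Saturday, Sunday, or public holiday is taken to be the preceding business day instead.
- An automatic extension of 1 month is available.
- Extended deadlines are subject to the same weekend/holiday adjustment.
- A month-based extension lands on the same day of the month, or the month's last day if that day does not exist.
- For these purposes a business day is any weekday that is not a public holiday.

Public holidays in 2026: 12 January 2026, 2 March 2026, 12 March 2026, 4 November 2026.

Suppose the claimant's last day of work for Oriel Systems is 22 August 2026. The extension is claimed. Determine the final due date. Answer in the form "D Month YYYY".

The second month after 22 August 2026 is October 2026, whose last day is 31 October 2026.
31 October 2026 falls on a Saturday. Rolling to the preceding business day gives 30 October 2026, a Friday.
Add 1 month to 30 October 2026: 30 November 2026.
30 November 2026 (Monday) is already a business day.
Deadline: 30 November 2026.

30 November 2026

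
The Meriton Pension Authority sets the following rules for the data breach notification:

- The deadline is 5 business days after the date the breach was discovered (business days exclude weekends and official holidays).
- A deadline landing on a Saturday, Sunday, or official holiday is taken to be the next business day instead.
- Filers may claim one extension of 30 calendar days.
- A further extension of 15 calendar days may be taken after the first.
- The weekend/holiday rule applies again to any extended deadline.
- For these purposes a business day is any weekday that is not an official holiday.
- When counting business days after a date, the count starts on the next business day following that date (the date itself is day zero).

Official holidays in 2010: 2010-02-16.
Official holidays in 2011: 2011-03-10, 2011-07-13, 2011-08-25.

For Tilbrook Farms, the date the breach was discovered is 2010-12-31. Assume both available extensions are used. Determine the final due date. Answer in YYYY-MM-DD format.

Starting the day after 2010-12-31 and counting 5 business days lands on 2011-01-07.
2011-01-07 (Friday) is already a business day.
With the 30-day extension, 2011-01-07 becomes 2011-02-06.
Because 2011-02-06 is a Sunday, the deadline becomes 2011-02-07 (Monday).
The 15-calendar-day extension moves the deadline from 2011-02-07 to 2011-02-22.
2011-02-22 falls on a Tuesday, which is a business day, so no adjustment is needed.
Final deadline: 2011-02-22.

2011-02-22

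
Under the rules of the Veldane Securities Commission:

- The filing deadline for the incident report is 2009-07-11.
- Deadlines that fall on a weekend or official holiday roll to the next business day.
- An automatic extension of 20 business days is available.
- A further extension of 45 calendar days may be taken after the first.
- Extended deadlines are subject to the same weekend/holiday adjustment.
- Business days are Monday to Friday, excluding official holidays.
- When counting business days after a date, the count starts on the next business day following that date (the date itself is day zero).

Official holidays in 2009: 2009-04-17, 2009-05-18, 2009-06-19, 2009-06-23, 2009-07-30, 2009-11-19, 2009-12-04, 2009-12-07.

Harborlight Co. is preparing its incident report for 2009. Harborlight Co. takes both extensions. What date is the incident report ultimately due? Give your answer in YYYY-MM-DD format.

2009-09-25

The stated deadline is 2009-07-11.
Because 2009-07-11 is a Saturday, the deadline becomes 2009-07-13 (Monday).
Counting 20 further business days from 2009-07-13 reaches 2009-08-11.
2009-08-11 falls on a Tuesday, which is a business day, so no adjustment is needed.
Add the 45 calendar-day extension to 2009-08-11: 2009-09-25.
2009-09-25 (Friday) is already a business day.
So the filing is due 2009-09-25.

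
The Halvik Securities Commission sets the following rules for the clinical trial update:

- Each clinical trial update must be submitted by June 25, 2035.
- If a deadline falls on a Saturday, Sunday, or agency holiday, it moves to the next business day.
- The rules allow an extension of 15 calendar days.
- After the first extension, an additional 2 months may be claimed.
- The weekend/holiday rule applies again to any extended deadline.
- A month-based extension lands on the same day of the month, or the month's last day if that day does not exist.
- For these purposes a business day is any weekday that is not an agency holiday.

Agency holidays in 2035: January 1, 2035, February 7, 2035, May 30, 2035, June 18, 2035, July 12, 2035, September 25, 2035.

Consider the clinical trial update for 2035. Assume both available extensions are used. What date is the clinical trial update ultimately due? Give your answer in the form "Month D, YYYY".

The statutory due date is June 25, 2035.
June 25, 2035 (Monday) is already a business day.
With the 15-day extension, June 25, 2035 becomes July 10, 2035.
July 10, 2035 falls on a Tuesday, which is a business day, so no adjustment is needed.
Applying the 2 months extension: 2 months after July 10, 2035 is September 10, 2035.
September 10, 2035 (Monday) is already a business day.
The final due date is September 10, 2035.

September 10, 2035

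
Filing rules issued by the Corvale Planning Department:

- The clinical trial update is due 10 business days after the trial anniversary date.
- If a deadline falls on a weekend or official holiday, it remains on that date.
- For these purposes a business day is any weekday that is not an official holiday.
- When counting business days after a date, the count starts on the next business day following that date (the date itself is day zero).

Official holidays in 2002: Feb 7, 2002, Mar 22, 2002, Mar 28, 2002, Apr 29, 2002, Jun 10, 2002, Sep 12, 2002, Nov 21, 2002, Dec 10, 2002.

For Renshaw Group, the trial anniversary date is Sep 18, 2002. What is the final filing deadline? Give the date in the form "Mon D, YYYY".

Starting the day after Sep 18, 2002 and counting 10 business days lands on Oct 2, 2002.
Oct 2, 2002 falls on a Wednesday. The rules make no weekend/holiday allowance, so it remains Oct 2, 2002.
So the filing is due Oct 2, 2002.

Oct 2, 2002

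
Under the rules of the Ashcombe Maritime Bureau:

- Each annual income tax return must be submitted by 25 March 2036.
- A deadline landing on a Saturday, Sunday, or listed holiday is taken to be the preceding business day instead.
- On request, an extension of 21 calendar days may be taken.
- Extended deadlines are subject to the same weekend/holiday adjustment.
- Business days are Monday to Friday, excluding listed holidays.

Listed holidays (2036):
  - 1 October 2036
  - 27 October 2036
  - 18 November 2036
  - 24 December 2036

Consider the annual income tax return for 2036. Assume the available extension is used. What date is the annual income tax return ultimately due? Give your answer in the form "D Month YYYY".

15 April 2036

Start from the fixed due date, 25 March 2036.
25 March 2036 is a Tuesday and not a listed holiday, so it stands.
The 21-calendar-day extension moves the deadline from 25 March 2036 to 15 April 2036.
15 April 2036 falls on a Tuesday, which is a business day, so no adjustment is needed.
Final deadline: 15 April 2036.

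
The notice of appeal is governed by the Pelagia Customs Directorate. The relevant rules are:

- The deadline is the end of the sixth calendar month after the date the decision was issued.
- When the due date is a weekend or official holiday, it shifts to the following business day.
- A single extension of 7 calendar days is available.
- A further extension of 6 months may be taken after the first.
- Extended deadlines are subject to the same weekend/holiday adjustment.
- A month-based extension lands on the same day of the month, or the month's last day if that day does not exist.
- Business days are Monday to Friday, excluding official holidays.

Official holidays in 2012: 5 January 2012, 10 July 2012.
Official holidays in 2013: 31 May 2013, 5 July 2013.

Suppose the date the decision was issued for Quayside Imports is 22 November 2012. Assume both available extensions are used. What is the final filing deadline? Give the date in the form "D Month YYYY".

The sixth month after 22 November 2012 is May 2013, whose last day is 31 May 2013.
Because 31 May 2013 is a listed holiday, the deadline becomes 3 June 2013 (Monday).
Add the 7 calendar-day extension to 3 June 2013: 10 June 2013.
10 June 2013 falls on a Monday, which is a business day, so no adjustment is needed.
Applying the 6 months extension: 6 months after 10 June 2013 is 10 December 2013.
10 December 2013 (Tuesday) is already a business day.
So the filing is due 10 December 2013.

10 December 2013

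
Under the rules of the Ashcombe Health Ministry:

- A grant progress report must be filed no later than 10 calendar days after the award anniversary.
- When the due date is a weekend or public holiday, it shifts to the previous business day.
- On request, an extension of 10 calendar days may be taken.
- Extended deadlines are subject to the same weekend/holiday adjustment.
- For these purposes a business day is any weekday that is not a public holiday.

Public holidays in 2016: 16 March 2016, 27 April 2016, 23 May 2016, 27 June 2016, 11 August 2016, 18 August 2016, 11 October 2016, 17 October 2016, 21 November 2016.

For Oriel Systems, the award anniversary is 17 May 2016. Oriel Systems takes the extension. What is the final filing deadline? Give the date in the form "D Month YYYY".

Trigger date 17 May 2016 + 10 calendar days = 27 May 2016.
27 May 2016 is a Friday and not a listed holiday, so it stands.
Add the 10 calendar-day extension to 27 May 2016: 6 June 2016.
Since 6 June 2016 is a Monday and not a holiday, the date is unchanged.
Deadline: 6 June 2016.

6 June 2016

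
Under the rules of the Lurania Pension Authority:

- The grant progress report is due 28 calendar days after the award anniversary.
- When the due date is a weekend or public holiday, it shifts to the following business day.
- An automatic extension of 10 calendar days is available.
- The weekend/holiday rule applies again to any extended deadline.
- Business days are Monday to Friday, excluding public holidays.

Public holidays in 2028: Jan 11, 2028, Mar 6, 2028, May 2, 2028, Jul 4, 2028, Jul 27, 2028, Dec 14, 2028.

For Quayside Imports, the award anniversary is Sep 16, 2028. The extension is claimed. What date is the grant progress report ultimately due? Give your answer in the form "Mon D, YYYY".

From Sep 16, 2028, 28 calendar days later is Oct 14, 2028.
Oct 14, 2028 is a Saturday; the next business day is Oct 16, 2028 (Monday).
The 10-calendar-day extension moves the deadline from Oct 16, 2028 to Oct 26, 2028.
Oct 26, 2028 falls on a Thursday, which is a business day, so no adjustment is needed.
So the filing is due Oct 26, 2028.

Oct 26, 2028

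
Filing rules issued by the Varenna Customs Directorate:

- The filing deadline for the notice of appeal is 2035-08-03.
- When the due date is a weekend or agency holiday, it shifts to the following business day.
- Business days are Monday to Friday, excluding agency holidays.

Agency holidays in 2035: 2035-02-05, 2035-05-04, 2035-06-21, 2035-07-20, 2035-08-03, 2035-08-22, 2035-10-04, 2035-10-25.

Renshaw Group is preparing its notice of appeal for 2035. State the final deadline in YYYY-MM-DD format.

2035-08-06

The statutory due date is 2035-08-03.
2035-08-03 is a listed holiday, so it moves to the next business day, 2035-08-06 (Monday).
Deadline: 2035-08-06.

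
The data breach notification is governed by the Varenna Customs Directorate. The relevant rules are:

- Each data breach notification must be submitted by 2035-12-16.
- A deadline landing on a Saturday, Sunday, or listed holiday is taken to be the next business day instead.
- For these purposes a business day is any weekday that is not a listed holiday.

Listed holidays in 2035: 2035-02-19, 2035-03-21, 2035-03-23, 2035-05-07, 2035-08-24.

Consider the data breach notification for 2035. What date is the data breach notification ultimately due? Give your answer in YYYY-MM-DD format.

The stated deadline is 2035-12-16.
2035-12-16 is a Sunday, so it moves to the next business day, 2035-12-17 (Monday).
Deadline: 2035-12-17.

2035-12-17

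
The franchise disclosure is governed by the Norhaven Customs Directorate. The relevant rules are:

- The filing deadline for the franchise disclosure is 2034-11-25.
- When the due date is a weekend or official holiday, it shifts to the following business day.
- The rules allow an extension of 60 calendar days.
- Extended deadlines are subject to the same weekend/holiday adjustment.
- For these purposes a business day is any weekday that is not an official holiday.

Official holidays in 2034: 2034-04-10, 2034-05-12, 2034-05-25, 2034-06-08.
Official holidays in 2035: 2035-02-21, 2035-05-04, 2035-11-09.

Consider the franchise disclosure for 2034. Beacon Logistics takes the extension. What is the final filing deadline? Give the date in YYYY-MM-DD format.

The statutory due date is 2034-11-25.
2034-11-25 is a Saturday; the next business day is 2034-11-27 (Monday).
Applying the 60-calendar-day extension: 2034-11-27 + 60 days = 2035-01-26.
2035-01-26 falls on a Friday, which is a business day, so no adjustment is needed.
Final deadline: 2035-01-26.

2035-01-26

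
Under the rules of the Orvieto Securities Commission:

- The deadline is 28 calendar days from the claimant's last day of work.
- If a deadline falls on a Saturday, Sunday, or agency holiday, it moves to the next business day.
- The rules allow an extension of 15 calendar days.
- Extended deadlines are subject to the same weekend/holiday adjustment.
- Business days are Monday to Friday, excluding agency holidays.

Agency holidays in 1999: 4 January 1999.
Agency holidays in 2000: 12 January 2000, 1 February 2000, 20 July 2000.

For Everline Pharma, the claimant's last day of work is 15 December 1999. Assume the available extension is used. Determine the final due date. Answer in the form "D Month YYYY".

28 calendar days after 15 December 1999 is 12 January 2000.
12 January 2000 is a listed holiday; the next business day is 13 January 2000 (Thursday).
Applying the 15-calendar-day extension: 13 January 2000 + 15 days = 28 January 2000.
Since 28 January 2000 is a Friday and not a holiday, the date is unchanged.
Deadline: 28 January 2000.

28 January 2000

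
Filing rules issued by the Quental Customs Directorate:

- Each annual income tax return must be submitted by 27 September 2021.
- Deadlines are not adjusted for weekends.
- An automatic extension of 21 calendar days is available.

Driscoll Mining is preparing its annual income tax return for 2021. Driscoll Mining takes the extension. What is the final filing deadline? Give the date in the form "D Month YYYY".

18 October 2021

Start from the fixed due date, 27 September 2021.
27 September 2021 falls on a Monday. The rules make no weekend/holiday allowance, so it remains 27 September 2021.
The 21-calendar-day extension moves the deadline from 27 September 2021 to 18 October 2021.
18 October 2021 falls on a Monday. The rules make no weekend/holiday allowance, so it remains 18 October 2021.
The final due date is 18 October 2021.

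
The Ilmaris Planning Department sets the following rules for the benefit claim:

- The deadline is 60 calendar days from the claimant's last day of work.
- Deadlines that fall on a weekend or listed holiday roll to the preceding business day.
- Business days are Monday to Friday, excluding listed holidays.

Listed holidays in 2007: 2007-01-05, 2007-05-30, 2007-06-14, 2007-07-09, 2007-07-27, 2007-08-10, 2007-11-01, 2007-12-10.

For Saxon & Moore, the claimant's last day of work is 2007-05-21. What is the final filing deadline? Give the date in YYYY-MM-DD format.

2007-07-20

From 2007-05-21, 60 calendar days later is 2007-07-20.
2007-07-20 is a Friday and not a listed holiday, so it stands.
Deadline: 2007-07-20.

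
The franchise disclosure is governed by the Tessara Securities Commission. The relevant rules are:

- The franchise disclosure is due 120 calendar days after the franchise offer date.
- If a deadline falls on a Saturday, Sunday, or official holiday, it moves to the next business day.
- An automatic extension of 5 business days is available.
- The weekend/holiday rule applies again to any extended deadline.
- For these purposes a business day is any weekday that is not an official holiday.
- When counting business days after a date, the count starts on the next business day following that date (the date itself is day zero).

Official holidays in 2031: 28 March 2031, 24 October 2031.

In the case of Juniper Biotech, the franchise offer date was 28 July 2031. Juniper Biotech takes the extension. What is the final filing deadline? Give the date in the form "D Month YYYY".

2 December 2031

Adding 120 calendar days to 28 July 2031 gives 25 November 2031.
25 November 2031 (Tuesday) is already a business day.
Counting 5 further business days from 25 November 2031 reaches 2 December 2031.
2 December 2031 is a Tuesday and not a listed holiday, so it stands.
Final deadline: 2 December 2031.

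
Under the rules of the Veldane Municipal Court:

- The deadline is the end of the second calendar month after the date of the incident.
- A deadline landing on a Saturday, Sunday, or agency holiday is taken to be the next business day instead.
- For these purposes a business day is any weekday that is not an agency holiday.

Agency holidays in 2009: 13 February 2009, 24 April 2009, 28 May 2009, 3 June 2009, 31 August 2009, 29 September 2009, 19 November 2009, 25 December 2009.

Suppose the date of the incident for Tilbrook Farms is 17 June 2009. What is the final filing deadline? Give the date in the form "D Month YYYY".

1 September 2009

2 months after 17 June 2009 falls in August 2009; the last day of that month is 31 August 2009.
31 August 2009 is a listed holiday; the next business day is 1 September 2009 (Tuesday).
The final due date is 1 September 2009.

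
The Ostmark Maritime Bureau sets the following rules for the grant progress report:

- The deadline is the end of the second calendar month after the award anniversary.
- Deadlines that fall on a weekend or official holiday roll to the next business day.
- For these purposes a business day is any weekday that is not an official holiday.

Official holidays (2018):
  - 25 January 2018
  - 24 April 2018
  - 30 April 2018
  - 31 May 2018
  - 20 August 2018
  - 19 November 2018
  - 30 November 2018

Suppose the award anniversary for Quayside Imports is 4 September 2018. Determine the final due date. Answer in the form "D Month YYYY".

3 December 2018

2 months after 4 September 2018 falls in November 2018; the last day of that month is 30 November 2018.
30 November 2018 is a listed holiday; the next business day is 3 December 2018 (Monday).
Deadline: 3 December 2018.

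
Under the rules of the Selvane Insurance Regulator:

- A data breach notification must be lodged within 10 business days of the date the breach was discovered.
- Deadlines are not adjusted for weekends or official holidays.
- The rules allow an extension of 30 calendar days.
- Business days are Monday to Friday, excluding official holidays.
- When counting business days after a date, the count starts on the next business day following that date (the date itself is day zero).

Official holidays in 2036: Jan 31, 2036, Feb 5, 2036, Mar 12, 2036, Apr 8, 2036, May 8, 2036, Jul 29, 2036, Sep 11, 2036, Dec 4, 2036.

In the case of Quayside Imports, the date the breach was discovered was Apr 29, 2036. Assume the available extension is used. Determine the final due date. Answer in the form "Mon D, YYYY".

Jun 13, 2036

Starting the day after Apr 29, 2036 and counting 10 business days lands on May 14, 2036.
May 14, 2036 is a Wednesday; no weekend or holiday adjustment applies.
Applying the 30-calendar-day extension: May 14, 2036 + 30 days = Jun 13, 2036.
No adjustment is made for weekends or holidays, so Jun 13, 2036 stands.
The final due date is Jun 13, 2036.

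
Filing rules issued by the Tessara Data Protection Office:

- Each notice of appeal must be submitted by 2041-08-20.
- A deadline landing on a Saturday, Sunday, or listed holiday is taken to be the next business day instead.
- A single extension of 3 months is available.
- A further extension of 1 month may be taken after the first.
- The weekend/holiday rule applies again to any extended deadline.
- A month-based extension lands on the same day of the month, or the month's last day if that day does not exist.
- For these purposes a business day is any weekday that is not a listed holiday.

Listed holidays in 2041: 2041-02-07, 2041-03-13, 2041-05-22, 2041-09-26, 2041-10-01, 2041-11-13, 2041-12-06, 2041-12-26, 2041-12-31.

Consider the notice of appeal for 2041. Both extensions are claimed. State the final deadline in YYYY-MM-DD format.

The statutory due date is 2041-08-20.
2041-08-20 (Tuesday) is already a business day.
Add 3 months to 2041-08-20: 2041-11-20.
Since 2041-11-20 is a Wednesday and not a holiday, the date is unchanged.
The 1 month extension carries 2041-11-20 to 2041-12-20.
2041-12-20 is a Friday and not a listed holiday, so it stands.
So the filing is due 2041-12-20.

2041-12-20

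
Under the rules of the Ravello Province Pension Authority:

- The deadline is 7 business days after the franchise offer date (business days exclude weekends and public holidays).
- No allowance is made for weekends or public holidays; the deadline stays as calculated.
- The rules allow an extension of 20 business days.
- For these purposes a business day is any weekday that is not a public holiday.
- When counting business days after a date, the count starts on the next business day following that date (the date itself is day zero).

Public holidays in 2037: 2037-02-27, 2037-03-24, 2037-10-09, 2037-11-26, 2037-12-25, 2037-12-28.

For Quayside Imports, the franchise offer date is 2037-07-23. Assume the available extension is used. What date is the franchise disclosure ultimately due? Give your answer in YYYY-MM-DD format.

2037-08-31

Starting the day after 2037-07-23 and counting 7 business days lands on 2037-08-03.
No adjustment is made for weekends or holidays, so 2037-08-03 stands.
Counting 20 further business days from 2037-08-03 reaches 2037-08-31.
2037-08-31 is a Monday; no weekend or holiday adjustment applies.
Final deadline: 2037-08-31.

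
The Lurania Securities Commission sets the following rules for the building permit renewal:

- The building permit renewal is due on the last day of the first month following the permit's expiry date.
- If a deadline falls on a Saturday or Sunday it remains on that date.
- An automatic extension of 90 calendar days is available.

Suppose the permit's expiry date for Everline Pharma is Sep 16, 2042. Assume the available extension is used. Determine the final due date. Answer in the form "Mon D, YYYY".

Jan 29, 2043

1 month after Sep 16, 2042 falls in October 2042; the last day of that month is Oct 31, 2042.
Oct 31, 2042 is a Friday; no weekend or holiday adjustment applies.
Add the 90 calendar-day extension to Oct 31, 2042: Jan 29, 2043.
No adjustment is made for weekends or holidays, so Jan 29, 2043 stands.
So the filing is due Jan 29, 2043.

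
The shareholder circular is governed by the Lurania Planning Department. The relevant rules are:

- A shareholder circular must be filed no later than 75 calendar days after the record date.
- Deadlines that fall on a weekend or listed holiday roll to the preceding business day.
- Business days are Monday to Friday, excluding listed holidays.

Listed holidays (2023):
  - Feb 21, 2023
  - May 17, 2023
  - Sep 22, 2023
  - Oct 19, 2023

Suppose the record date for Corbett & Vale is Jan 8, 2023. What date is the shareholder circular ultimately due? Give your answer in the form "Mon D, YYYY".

Mar 24, 2023

Trigger date Jan 8, 2023 + 75 calendar days = Mar 24, 2023.
Mar 24, 2023 falls on a Friday, which is a business day, so no adjustment is needed.
Deadline: Mar 24, 2023.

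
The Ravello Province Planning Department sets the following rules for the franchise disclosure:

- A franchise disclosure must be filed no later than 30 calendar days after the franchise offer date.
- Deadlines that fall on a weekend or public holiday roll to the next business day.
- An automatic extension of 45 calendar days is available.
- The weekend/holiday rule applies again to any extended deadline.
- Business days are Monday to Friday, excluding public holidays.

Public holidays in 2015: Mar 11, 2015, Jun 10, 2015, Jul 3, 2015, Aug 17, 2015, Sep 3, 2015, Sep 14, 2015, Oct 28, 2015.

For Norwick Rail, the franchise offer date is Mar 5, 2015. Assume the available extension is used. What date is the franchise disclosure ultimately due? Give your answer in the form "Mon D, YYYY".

Adding 30 calendar days to Mar 5, 2015 gives Apr 4, 2015.
Apr 4, 2015 falls on a Saturday. Rolling to the next business day gives Apr 6, 2015, a Monday.
With the 45-day extension, Apr 6, 2015 becomes May 21, 2015.
May 21, 2015 (Thursday) is already a business day.
Deadline: May 21, 2015.

May 21, 2015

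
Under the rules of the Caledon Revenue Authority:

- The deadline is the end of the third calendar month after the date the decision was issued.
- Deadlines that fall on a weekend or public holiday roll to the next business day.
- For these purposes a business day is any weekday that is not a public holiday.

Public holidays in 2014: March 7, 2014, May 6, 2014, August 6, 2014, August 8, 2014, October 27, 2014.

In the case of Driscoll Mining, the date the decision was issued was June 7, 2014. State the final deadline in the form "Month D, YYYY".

The third month after June 7, 2014 is September 2014, whose last day is September 30, 2014.
Since September 30, 2014 is a Tuesday and not a holiday, the date is unchanged.
So the filing is due September 30, 2014.

September 30, 2014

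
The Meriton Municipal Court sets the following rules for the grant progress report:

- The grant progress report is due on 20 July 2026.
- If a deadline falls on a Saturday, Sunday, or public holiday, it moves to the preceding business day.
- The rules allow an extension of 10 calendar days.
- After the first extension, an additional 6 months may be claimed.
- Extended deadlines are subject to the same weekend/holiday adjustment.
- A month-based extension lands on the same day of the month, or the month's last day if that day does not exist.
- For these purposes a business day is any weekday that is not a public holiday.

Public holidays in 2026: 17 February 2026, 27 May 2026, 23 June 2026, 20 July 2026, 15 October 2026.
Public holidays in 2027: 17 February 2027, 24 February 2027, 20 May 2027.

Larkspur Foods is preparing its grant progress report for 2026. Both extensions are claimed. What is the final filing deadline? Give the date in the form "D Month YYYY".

The statutory due date is 20 July 2026.
Because 20 July 2026 is a listed holiday, the deadline becomes 17 July 2026 (Friday).
Add the 10 calendar-day extension to 17 July 2026: 27 July 2026.
27 July 2026 (Monday) is already a business day.
Add 6 months to 27 July 2026: 27 January 2027.
27 January 2027 is a Wednesday and not a listed holiday, so it stands.
So the filing is due 27 January 2027.

27 January 2027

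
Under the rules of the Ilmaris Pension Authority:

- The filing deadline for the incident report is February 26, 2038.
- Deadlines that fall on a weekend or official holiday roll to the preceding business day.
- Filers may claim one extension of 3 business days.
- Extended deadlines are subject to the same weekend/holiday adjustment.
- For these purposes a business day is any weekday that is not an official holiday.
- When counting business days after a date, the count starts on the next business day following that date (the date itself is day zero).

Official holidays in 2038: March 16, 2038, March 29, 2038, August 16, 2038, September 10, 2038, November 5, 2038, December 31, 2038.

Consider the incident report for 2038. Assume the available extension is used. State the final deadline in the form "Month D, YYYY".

March 3, 2038

Start from the fixed due date, February 26, 2038.
February 26, 2038 is a Friday and not a listed holiday, so it stands.
The 3-business-day extension runs from February 26, 2038 to March 3, 2038.
March 3, 2038 falls on a Wednesday, which is a business day, so no adjustment is needed.
So the filing is due March 3, 2038.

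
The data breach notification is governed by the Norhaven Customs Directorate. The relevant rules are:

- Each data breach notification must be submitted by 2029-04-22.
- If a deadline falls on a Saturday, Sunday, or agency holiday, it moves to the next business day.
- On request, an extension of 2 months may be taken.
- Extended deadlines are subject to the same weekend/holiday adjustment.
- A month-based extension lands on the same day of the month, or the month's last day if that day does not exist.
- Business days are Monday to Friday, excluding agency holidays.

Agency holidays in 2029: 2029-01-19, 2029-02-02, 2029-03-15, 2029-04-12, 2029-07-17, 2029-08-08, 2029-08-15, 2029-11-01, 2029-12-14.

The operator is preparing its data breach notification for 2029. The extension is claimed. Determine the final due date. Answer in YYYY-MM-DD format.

The statutory due date is 2029-04-22.
2029-04-22 falls on a Sunday. Rolling to the next business day gives 2029-04-23, a Monday.
The 2 months extension carries 2029-04-23 to 2029-06-23.
2029-06-23 is a Saturday; the next business day is 2029-06-25 (Monday).
Final deadline: 2029-06-25.

2029-06-25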